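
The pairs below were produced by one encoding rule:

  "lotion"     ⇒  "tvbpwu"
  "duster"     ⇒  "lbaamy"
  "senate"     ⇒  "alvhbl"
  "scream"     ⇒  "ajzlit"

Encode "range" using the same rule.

zhvnm

The shifts repeat in a cycle of length 2: positions 0,1,… shift by +8, +7, then the pattern repeats.
On range: r+8=z, a+7=h, n+8=v, g+7=n, e+8=m.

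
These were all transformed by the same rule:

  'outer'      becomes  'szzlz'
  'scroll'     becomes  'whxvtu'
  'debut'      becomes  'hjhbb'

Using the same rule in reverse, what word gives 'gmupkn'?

In outer: o→s is +4, u→z is +5, t→z is +6, e→l is +7 — the shift increases by 1 each position. Each letter shifts forward by (position + 4), i.e. 4, 5, 6, … — the shift grows by one for each successive letter.
Undoing it on gmupkn: g−4=c, m−5=h, u−6=o, p−7=i, k−8=c, n−9=e.

choice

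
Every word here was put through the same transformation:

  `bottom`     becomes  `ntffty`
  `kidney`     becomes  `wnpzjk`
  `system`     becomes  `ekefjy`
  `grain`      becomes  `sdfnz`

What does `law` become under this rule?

xfi

The shift depends on letter class: consonant b→n is +12, but vowel o→t is +5. Two shifts are in play — +5 for a/e/i/o/u, +12 for every other letter.
For law: l(cons)+12=x, a(vowel)+5=f, w(cons)+12=i.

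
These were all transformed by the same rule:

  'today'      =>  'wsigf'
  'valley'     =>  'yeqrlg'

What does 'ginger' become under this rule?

In today: t→w is +3, o→s is +4, d→i is +5, a→g is +6 — the shift increases by 1 each position. Each letter shifts forward by (position + 3), i.e. 3, 4, 5, … — the shift grows by one for each successive letter.
Applying it to ginger: g+3=j, i+4=m, n+5=s, g+6=m, e+7=l, r+8=z.

jmsmlz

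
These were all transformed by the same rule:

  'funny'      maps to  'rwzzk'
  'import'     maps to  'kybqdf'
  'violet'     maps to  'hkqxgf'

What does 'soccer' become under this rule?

eqoogd

The shift depends on letter class: consonant f→r is +12, but vowel u→w is +2. Two shifts are in play — +2 for a/e/i/o/u, +12 for every other letter.
For soccer: s(cons)+12=e, o(vowel)+2=q, c(cons)+12=o, c(cons)+12=o, e(vowel)+2=g, r(cons)+12=d.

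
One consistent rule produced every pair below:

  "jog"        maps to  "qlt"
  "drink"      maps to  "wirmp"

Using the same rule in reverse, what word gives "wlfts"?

dough

Letters are reflected about the middle of the alphabet (position → 25−position): Atbash.
Decoding wlfts: w↔d, l↔o, f↔u, t↔g, s↔h.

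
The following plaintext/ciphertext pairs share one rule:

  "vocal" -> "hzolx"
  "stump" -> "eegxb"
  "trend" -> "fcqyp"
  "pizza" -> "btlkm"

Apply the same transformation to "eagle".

Shifts by position in vocal: pos 0: v→h (+12), pos 1: o→z (+11), pos 2: c→o (+12), pos 3: a→l (+11) — repeating every 2. It's a Vigenère-style cipher with numeric key [12,11]: position i shifts by key[i mod 2].
For eagle: e+12=q, a+11=l, g+12=s, l+11=w, e+12=q.

qlswq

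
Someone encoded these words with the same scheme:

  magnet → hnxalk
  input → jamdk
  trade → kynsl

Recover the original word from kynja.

train

Each letter's alphabet position (a=0..z=25) is mapped through 19·x+13 mod 26 — an affine cipher.
Undoing it on kynja: k(10)→11·(10−13)≡19=t; y(24)→11·(24−13)≡17=r; n(13)→11·(13−13)≡0=a; j(9)→11·(9−13)≡8=i; a(0)→11·(0−13)≡13=n (all mod 26).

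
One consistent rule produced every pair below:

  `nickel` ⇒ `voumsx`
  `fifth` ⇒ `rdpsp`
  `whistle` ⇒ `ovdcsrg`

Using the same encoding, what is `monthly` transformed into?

The output letters match the input read backwards, each shifted +10: nickel reversed is lekcin. The word is reversed, then every letter is shifted forward by 10.
Applying it to monthly: reverse → ylhtnom; then shift: y+10=i, l+10=v, h+10=r, t+10=d, n+10=x, o+10=y, m+10=w.

ivrdxyw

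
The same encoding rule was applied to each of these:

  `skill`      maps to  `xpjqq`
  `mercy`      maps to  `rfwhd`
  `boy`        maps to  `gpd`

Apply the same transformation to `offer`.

The shift depends on letter class: consonant s→x is +5, but vowel i→j is +1. Vowels shift forward by 1 and consonants shift forward by 5.
On offer: o(vowel)+1=p, f(cons)+5=k, f(cons)+5=k, e(vowel)+1=f, r(cons)+5=w.

pkkfw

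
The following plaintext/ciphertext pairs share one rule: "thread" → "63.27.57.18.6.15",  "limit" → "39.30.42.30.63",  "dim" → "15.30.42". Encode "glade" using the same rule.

24.39.6.15.18

The formula is n = 3×(alphabet index, a=1) + 3.
For glade: g=7→24, l=12→39, a=1→6, d=4→15, e=5→18.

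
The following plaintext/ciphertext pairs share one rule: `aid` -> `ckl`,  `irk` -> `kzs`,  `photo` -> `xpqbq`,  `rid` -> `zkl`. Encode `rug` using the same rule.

The shift depends on letter class: consonant d→l is +8, but vowel a→c is +2. The rule splits by letter class: vowels +2, consonants +8.
For rug: r(cons)+8=z, u(vowel)+2=w, g(cons)+8=o.

zwo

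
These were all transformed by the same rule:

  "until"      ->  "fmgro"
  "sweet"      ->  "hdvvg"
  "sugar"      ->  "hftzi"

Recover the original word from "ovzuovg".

Each pair mirrors across the alphabet (u↔f, n↔m, t↔g): positions sum to 25. Letters are reflected about the middle of the alphabet (position → 25−position): Atbash.
Decoding ovzuovg: o↔l, v↔e, z↔a, u↔f, o↔l, v↔e, g↔t.

leaflet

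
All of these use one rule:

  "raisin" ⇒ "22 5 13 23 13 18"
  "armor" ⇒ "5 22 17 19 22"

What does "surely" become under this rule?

r is letter #18 and maps to 22: an offset of 4. Letters become their 1-based position plus 4 (so a→5, b→6, …).
On surely: s=19→23, u=21→25, r=18→22, e=5→9, l=12→16, y=25→29.

23 25 22 9 16 29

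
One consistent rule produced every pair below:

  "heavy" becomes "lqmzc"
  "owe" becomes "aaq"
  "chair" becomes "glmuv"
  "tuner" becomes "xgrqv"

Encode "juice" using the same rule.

ngugq

The shift depends on letter class: consonant h→l is +4, but vowel e→q is +12. Vowels shift forward by 12 and consonants shift forward by 4.
On juice: j(cons)+4=n, u(vowel)+12=g, i(vowel)+12=u, c(cons)+4=g, e(vowel)+12=q.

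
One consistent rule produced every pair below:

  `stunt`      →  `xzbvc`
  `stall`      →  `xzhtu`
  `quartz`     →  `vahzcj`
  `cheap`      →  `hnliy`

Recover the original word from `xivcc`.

scout

In stunt: s→x is +5, t→z is +6, u→b is +7, n→v is +8 — the shift increases by 1 each position. Each letter shifts forward by (position + 5), i.e. 5, 6, 7, … — the shift grows by one for each successive letter.
Reversing it on xivcc: x−5=s, i−6=c, v−7=o, c−8=u, c−9=t.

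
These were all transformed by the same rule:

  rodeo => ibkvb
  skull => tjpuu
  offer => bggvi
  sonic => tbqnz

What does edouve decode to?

tablet

This is an affine cipher: with a=0,…,z=25, each position x becomes (11x+3) mod 26.
Reversing it on edouve: e(4)→19·(4−3)≡19=t; d(3)→19·(3−3)≡0=a; o(14)→19·(14−3)≡1=b; u(20)→19·(20−3)≡11=l; v(21)→19·(21−3)≡4=e; e(4)→19·(4−3)≡19=t (all mod 26).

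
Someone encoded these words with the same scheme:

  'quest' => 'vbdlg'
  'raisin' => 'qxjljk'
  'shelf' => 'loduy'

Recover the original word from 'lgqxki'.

q(16)→v(21) and u(20)→b(1) fit y≡21x+23 (mod 26); the inverse of 21 mod 26 is 5. Each letter's alphabet position (a=0..z=25) is mapped through 21·x+23 mod 26 — an affine cipher.
Undoing it on lgqxki: l(11)→5·(11−23)≡18=s; g(6)→5·(6−23)≡19=t; q(16)→5·(16−23)≡17=r; x(23)→5·(23−23)≡0=a; k(10)→5·(10−23)≡13=n; i(8)→5·(8−23)≡3=d (all mod 26).

strand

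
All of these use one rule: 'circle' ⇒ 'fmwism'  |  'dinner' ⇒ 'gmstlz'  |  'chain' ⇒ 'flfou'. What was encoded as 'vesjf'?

sandy

In circle: c→f is +3, i→m is +4, r→w is +5, c→i is +6 — the shift increases by 1 each position. The shift increases by 1 at each position, starting from +3: 3, 4, 5, ….
Decoding vesjf: v−3=s, e−4=a, s−5=n, j−6=d, f−7=y.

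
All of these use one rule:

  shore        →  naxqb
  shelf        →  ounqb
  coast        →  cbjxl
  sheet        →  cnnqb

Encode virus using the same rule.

The output letters match the input read backwards, each shifted +9: shore reversed is erohs. Two steps: reverse the string, then apply a Caesar shift of +9.
For virus: reverse → suriv; then shift: s+9=b, u+9=d, r+9=a, i+9=r, v+9=e.

bdare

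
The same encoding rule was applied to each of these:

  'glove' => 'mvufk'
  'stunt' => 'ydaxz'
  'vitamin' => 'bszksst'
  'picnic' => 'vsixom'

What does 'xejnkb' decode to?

rudder

Shifts by position in glove: pos 0: g→m (+6), pos 1: l→v (+10), pos 2: o→u (+6), pos 3: v→f (+10) — repeating every 2. A repeating key of period 2 is used — shifts +6, +10 over and over.
Undoing it on xejnkb: x−6=r, e−10=u, j−6=d, n−10=d, k−6=e, b−10=r.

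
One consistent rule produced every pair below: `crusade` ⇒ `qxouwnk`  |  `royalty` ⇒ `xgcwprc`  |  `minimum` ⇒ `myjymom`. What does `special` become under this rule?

udkqywp

c(2)→q(16) and r(17)→x(23) fit y≡23x+22 (mod 26); the inverse of 23 mod 26 is 17. Treating letters as 0–25, the rule is x ↦ 23x + 22 (mod 26).
Applying it to special: s(18)→23·18+22≡20=u; p(15)→23·15+22≡3=d; e(4)→23·4+22≡10=k; c(2)→23·2+22≡16=q; i(8)→23·8+22≡24=y; a(0)→23·0+22≡22=w; l(11)→23·11+22≡15=p (all mod 26).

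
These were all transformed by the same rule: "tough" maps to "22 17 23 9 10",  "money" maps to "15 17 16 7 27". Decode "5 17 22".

Letters become their 1-based position plus 2 (so a→3, b→4, …).
Undoing it on 5 17 22: 5→(5−2)÷1=3=c, 17→(17−2)÷1=15=o, 22→(22−2)÷1=20=t.

cot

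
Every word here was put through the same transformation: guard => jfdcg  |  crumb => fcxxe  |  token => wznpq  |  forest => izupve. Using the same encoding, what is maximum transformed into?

platpfp

Shifts by position in guard: pos 0: g→j (+3), pos 1: u→f (+11), pos 2: a→d (+3), pos 3: r→c (+11) — repeating every 2. The shifts repeat in a cycle of length 2: positions 0,1,… shift by +3, +11, then the pattern repeats.
On maximum: m+3=p, a+11=l, x+3=a, i+11=t, m+3=p, u+11=f, m+3=p.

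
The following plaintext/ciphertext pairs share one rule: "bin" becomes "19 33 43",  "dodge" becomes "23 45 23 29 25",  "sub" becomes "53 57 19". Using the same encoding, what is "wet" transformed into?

61 25 55

b(#2)→19 and i(#9)→33: differences scale by 2, so n = 2·pos + 15. The formula is n = 2×(alphabet index, a=1) + 15.
Applying it to wet: w=23→61, e=5→25, t=20→55.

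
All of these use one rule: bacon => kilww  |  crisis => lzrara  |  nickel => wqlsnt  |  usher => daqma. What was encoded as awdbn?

Shifts by position in bacon: pos 0: b→k (+9), pos 1: a→i (+8), pos 2: c→l (+9), pos 3: o→w (+8) — repeating every 2. It's a Vigenère-style cipher with numeric key [9,8]: position i shifts by key[i mod 2].
Undoing it on awdbn: a−9=r, w−8=o, d−9=u, b−8=t, n−9=e.

route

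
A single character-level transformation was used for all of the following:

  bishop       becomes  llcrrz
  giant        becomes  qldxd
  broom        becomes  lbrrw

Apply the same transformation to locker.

vrmuhb

The shift depends on letter class: consonant b→l is +10, but vowel i→l is +3. The rule splits by letter class: vowels +3, consonants +10.
Applying it to locker: l(cons)+10=v, o(vowel)+3=r, c(cons)+10=m, k(cons)+10=u, e(vowel)+3=h, r(cons)+10=b.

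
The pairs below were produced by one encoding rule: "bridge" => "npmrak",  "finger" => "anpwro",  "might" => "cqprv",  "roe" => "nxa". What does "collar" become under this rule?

ajuuxl

The output letters match the input read backwards, each shifted +9: bridge reversed is egdirb. The word is reversed, then every letter is shifted forward by 9.
On collar: reverse → ralloc; then shift: r+9=a, a+9=j, l+9=u, l+9=u, o+9=x, c+9=l.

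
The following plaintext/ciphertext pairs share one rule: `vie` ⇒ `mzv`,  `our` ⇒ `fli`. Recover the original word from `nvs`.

Compare letters: v→m is +17, i→z is +17, e→v is +17 — a constant shift. This is a Caesar cipher with shift 17.
Undoing it on nvs: n−17=w, v−17=e, s−17=b.

web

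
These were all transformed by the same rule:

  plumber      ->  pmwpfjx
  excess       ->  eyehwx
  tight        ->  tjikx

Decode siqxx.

Each letter shifts forward by its position index (0, 1, 2, …) — the shift grows by one for each successive letter.
Reversing it on siqxx: s−0=s, i−1=h, q−2=o, x−3=u, x−4=t.

shout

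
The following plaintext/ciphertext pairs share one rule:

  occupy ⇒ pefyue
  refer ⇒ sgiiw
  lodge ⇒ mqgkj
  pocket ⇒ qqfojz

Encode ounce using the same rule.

Each letter shifts forward by (position + 1), i.e. 1, 2, 3, … — the shift grows by one for each successive letter.
Applying it to ounce: o+1=p, u+2=w, n+3=q, c+4=g, e+5=j.

pwqgj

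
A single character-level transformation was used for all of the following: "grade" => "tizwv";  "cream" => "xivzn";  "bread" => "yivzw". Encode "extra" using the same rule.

vcgiz

This is the alphabet-reversal cipher (Atbash): a becomes z, b becomes y, etc.
For extra: e↔v, x↔c, t↔g, r↔i, a↔z.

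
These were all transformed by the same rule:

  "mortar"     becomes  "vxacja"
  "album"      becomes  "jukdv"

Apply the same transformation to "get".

Compare letters: m→v is +9, o→x is +9, r→a is +9 — a constant shift. This is a Caesar cipher with shift 9.
On get: g+9=p, e+9=n, t+9=c.

pnc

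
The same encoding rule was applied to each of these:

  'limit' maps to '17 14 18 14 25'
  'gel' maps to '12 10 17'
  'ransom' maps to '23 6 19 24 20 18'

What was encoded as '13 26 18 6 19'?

human

l is letter #12 and maps to 17: an offset of 5. The number is (letter's place in the alphabet, a=1) + 5.
Reversing it on 13 26 18 6 19: 13→(13−5)÷1=8=h, 26→(26−5)÷1=21=u, 18→(18−5)÷1=13=m, 6→(6−5)÷1=1=a, 19→(19−5)÷1=14=n.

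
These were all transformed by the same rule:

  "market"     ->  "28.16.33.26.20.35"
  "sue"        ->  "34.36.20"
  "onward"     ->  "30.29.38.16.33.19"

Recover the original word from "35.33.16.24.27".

The number is (letter's place in the alphabet, a=1) + 15.
Reversing it on 35.33.16.24.27: 35→(35−15)÷1=20=t, 33→(33−15)÷1=18=r, 16→(16−15)÷1=1=a, 24→(24−15)÷1=9=i, 27→(27−15)÷1=12=l.

trail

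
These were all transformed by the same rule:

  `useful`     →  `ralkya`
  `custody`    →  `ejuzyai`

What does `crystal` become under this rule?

rgzyexi

The output letters match the input read backwards, each shifted +6: useful reversed is lufesu. Read the word backwards and shift each letter +6.
For crystal: reverse → latsyrc; then shift: l+6=r, a+6=g, t+6=z, s+6=y, y+6=e, r+6=x, c+6=i.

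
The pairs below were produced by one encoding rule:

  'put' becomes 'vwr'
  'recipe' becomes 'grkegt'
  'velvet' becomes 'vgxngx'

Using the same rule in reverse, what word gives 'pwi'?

The output letters match the input read backwards, each shifted +2: put reversed is tup. Two steps: reverse the string, then apply a Caesar shift of +2.
Reversing it on pwi: shift back: p−2=n, w−2=u, i−2=g → nug; then reverse → gun.

gun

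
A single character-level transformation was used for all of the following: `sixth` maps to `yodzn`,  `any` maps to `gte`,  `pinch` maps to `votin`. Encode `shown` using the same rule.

Compare letters: s→y is +6, i→o is +6, x→d is +6 — a constant shift. Every letter moves 6 places later in the alphabet, wrapping around z→a.
Applying it to shown: s+6=y, h+6=n, o+6=u, w+6=c, n+6=t.

ynuct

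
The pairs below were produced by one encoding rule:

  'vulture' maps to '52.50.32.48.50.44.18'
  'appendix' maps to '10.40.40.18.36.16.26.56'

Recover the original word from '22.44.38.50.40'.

v(#22)→52 and u(#21)→50: differences scale by 2, so n = 2·pos + 8. Each letter becomes 2×(its alphabet position, a=1..z=26) + 8.
Undoing it on 22.44.38.50.40: 22→(22−8)÷2=7=g, 44→(44−8)÷2=18=r, 38→(38−8)÷2=15=o, 50→(50−8)÷2=21=u, 40→(40−8)÷2=16=p.

group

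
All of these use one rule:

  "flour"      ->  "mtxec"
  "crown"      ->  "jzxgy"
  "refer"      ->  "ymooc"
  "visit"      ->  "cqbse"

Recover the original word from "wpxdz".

Letter i (0-indexed) is shifted by i+7, so successive shifts are 7, 8, 9, ….
Undoing it on wpxdz: w−7=p, p−8=h, x−9=o, d−10=t, z−11=o.

photo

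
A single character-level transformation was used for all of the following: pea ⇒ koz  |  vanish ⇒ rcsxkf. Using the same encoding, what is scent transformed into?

dxomc

Read the word backwards and shift each letter +10.
On scent: reverse → tnecs; then shift: t+10=d, n+10=x, e+10=o, c+10=m, s+10=c.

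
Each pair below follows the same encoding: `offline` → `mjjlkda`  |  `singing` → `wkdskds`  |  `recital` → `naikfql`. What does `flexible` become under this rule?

o(14)→m(12) and f(5)→j(9) fit y≡9x+16 (mod 26); the inverse of 9 mod 26 is 3. This is an affine cipher: with a=0,…,z=25, each position x becomes (9x+16) mod 26.
Applying it to flexible: f(5)→9·5+16≡9=j; l(11)→9·11+16≡11=l; e(4)→9·4+16≡0=a; x(23)→9·23+16≡15=p; i(8)→9·8+16≡10=k; b(1)→9·1+16≡25=z; l(11)→9·11+16≡11=l; e(4)→9·4+16≡0=a (all mod 26).

jlapkzla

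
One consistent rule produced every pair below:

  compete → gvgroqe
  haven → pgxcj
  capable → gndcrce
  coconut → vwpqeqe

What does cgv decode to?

tea

The output letters match the input read backwards, each shifted +2: compete reversed is etepmoc. Two steps: reverse the string, then apply a Caesar shift of +2.
Reversing it on cgv: shift back: c−2=a, g−2=e, v−2=t → aet; then reverse → tea.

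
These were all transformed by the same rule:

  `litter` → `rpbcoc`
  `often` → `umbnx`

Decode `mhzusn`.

Each letter shifts forward by (position + 6), i.e. 6, 7, 8, … — the shift grows by one for each successive letter.
Reversing it on mhzusn: m−6=g, h−7=a, z−8=r, u−9=l, s−10=i, n−11=c.

garlic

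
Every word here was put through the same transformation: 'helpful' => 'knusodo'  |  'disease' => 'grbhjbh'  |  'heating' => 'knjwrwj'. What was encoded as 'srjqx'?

piano

Shifts by position in helpful: pos 0: h→k (+3), pos 1: e→n (+9), pos 2: l→u (+9), pos 3: p→s (+3), pos 4: f→o (+9), pos 5: u→d (+9) — repeating every 3. The shifts repeat in a cycle of length 3: positions 0,1,… shift by +3, +9, +9, then the pattern repeats.
Decoding srjqx: s−3=p, r−9=i, j−9=a, q−3=n, x−9=o.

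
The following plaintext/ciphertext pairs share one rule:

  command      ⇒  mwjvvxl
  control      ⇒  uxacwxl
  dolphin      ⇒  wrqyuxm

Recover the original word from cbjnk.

The word is reversed, then every letter is shifted forward by 9.
Decoding cbjnk: shift back: c−9=t, b−9=s, j−9=a, n−9=e, k−9=b → tsaeb; then reverse → beast.

beast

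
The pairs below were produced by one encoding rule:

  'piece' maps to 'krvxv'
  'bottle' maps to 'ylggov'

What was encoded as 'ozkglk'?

laptop

Each letter is replaced by its mirror in the alphabet: a↔z, b↔y, c↔x, and so on (the Atbash cipher).
Decoding ozkglk: o↔l, z↔a, k↔p, g↔t, l↔o, k↔p.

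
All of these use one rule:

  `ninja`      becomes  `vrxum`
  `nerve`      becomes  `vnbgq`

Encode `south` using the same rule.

axeet

In ninja: n→v is +8, i→r is +9, n→x is +10, j→u is +11 — the shift increases by 1 each position. Each letter shifts forward by (position + 8), i.e. 8, 9, 10, … — the shift grows by one for each successive letter.
Applying it to south: s+8=a, o+9=x, u+10=e, t+11=e, h+12=t.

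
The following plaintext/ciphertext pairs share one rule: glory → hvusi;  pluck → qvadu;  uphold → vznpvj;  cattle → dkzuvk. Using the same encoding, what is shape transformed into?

Shifts by position in glory: pos 0: g→h (+1), pos 1: l→v (+10), pos 2: o→u (+6), pos 3: r→s (+1), pos 4: y→i (+10) — repeating every 3. The shifts repeat in a cycle of length 3: positions 0,1,… shift by +1, +10, +6, then the pattern repeats.
On shape: s+1=t, h+10=r, a+6=g, p+1=q, e+10=o.

trgqo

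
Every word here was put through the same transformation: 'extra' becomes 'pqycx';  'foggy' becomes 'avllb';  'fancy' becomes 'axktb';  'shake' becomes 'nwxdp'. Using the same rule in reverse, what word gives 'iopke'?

blend

e(4)→p(15) and x(23)→q(16) fit y≡11x+23 (mod 26); the inverse of 11 mod 26 is 19. Each letter's alphabet position (a=0..z=25) is mapped through 11·x+23 mod 26 — an affine cipher.
Decoding iopke: i(8)→19·(8−23)≡1=b; o(14)→19·(14−23)≡11=l; p(15)→19·(15−23)≡4=e; k(10)→19·(10−23)≡13=n; e(4)→19·(4−23)≡3=d (all mod 26).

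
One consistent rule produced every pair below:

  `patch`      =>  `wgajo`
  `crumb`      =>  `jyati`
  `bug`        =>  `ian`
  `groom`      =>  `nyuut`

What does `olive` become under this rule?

The shift depends on letter class: consonant p→w is +7, but vowel a→g is +6. Two shifts are in play — +6 for a/e/i/o/u, +7 for every other letter.
On olive: o(vowel)+6=u, l(cons)+7=s, i(vowel)+6=o, v(cons)+7=c, e(vowel)+6=k.

usock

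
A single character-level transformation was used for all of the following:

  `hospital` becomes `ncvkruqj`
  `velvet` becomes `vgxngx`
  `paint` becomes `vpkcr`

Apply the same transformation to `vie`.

Read the word backwards and shift each letter +2.
Applying it to vie: reverse → eiv; then shift: e+2=g, i+2=k, v+2=x.

gkx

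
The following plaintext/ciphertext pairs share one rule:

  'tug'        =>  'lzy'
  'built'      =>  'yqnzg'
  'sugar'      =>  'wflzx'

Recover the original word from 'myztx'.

The word is reversed, then every letter is shifted forward by 5.
Reversing it on myztx: shift back: m−5=h, y−5=t, z−5=u, t−5=o, x−5=s → htuos; then reverse → south.

south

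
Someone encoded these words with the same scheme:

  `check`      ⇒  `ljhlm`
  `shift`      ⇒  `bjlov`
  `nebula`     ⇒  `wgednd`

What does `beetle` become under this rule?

kghcnh

Shifts by position in check: pos 0: c→l (+9), pos 1: h→j (+2), pos 2: e→h (+3), pos 3: c→l (+9), pos 4: k→m (+2) — repeating every 3. A repeating key of period 3 is used — shifts +9, +2, +3 over and over.
Applying it to beetle: b+9=k, e+2=g, e+3=h, t+9=c, l+2=n, e+3=h.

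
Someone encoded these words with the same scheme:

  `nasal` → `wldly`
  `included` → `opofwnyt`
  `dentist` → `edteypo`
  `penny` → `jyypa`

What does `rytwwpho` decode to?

The output letters match the input read backwards, each shifted +11: nasal reversed is lasan. Read the word backwards and shift each letter +11.
Reversing it on rytwwpho: shift back: r−11=g, y−11=n, t−11=i, w−11=l, w−11=l, p−11=e, h−11=w, o−11=d → gnillewd; then reverse → dwelling.

dwelling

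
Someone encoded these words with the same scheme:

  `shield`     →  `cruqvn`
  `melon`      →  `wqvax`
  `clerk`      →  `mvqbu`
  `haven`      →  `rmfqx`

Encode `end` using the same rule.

qxn

The shift depends on letter class: consonant s→c is +10, but vowel i→u is +12. The rule splits by letter class: vowels +12, consonants +10.
On end: e(vowel)+12=q, n(cons)+10=x, d(cons)+10=n.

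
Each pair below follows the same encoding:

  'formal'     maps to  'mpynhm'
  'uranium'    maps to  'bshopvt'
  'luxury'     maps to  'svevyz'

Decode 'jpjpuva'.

A repeating key of period 2 is used — shifts +7, +1 over and over.
Undoing it on jpjpuva: j−7=c, p−1=o, j−7=c, p−1=o, u−7=n, v−1=u, a−7=t.

coconut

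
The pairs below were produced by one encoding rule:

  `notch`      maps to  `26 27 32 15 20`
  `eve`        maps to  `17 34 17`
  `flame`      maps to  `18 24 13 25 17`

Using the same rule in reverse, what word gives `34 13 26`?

van

n is letter #14 and maps to 26: an offset of 12. Letters become their 1-based position plus 12 (so a→13, b→14, …).
Undoing it on 34 13 26: 34→(34−12)÷1=22=v, 13→(13−12)÷1=1=a, 26→(26−12)÷1=14=n.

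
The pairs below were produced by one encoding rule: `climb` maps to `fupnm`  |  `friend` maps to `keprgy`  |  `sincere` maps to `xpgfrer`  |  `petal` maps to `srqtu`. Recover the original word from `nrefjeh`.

Treating letters as 0–25, the rule is x ↦ 19x + 19 (mod 26).
Undoing it on nrefjeh: n(13)→11·(13−19)≡12=m; r(17)→11·(17−19)≡4=e; e(4)→11·(4−19)≡17=r; f(5)→11·(5−19)≡2=c; j(9)→11·(9−19)≡20=u; e(4)→11·(4−19)≡17=r; h(7)→11·(7−19)≡24=y (all mod 26).

mercury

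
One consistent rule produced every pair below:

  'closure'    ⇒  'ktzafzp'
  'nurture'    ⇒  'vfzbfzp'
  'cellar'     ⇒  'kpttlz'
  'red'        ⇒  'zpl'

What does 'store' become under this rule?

abzzp

The shift depends on letter class: consonant c→k is +8, but vowel o→z is +11. Vowels shift forward by 11 and consonants shift forward by 8.
For store: s(cons)+8=a, t(cons)+8=b, o(vowel)+11=z, r(cons)+8=z, e(vowel)+11=p.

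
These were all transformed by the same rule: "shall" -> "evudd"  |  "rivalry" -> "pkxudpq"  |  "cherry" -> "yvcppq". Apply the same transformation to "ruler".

s(18)→e(4) and h(7)→v(21) fit y≡15x+20 (mod 26); the inverse of 15 mod 26 is 7. This is an affine cipher: with a=0,…,z=25, each position x becomes (15x+20) mod 26.
On ruler: r(17)→15·17+20≡15=p; u(20)→15·20+20≡8=i; l(11)→15·11+20≡3=d; e(4)→15·4+20≡2=c; r(17)→15·17+20≡15=p (all mod 26).

pidcp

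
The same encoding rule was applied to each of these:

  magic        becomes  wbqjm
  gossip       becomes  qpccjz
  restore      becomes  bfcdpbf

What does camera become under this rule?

mbwfbb

The shift depends on letter class: consonant m→w is +10, but vowel a→b is +1. The rule splits by letter class: vowels +1, consonants +10.
On camera: c(cons)+10=m, a(vowel)+1=b, m(cons)+10=w, e(vowel)+1=f, r(cons)+10=b, a(vowel)+1=b.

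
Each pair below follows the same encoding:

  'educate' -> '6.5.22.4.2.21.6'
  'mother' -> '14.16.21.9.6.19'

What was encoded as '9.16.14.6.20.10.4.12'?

homesick

e is letter #5 and maps to 6: an offset of 1. Each letter is replaced by its alphabet position (a=1..z=26) + 1.
Reversing it on 9.16.14.6.20.10.4.12: 9→(9−1)÷1=8=h, 16→(16−1)÷1=15=o, 14→(14−1)÷1=13=m, 6→(6−1)÷1=5=e, 20→(20−1)÷1=19=s, 10→(10−1)÷1=9=i, 4→(4−1)÷1=3=c, 12→(12−1)÷1=11=k.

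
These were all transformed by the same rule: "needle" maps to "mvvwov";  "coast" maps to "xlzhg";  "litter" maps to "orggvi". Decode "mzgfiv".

Each pair mirrors across the alphabet (n↔m, e↔v, e↔v): positions sum to 25. Letters are reflected about the middle of the alphabet (position → 25−position): Atbash.
Undoing it on mzgfiv: m↔n, z↔a, g↔t, f↔u, i↔r, v↔e.

nature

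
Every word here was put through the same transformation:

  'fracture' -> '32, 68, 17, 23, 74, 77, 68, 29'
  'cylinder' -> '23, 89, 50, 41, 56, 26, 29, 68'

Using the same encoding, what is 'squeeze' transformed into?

f(#6)→32 and r(#18)→68: differences scale by 3, so n = 3·pos + 14. With a=1..z=26, the number is 3·pos + 14.
For squeeze: s=19→71, q=17→65, u=21→77, e=5→29, e=5→29, z=26→92, e=5→29.

71, 65, 77, 29, 29, 92, 29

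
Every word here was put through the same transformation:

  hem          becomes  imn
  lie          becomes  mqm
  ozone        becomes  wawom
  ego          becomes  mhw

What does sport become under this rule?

tqwsu

Vowels shift forward by 8 and consonants shift forward by 1.
Applying it to sport: s(cons)+1=t, p(cons)+1=q, o(vowel)+8=w, r(cons)+1=s, t(cons)+1=u.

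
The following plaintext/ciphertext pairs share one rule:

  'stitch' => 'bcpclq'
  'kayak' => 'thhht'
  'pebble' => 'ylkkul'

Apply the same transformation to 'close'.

luvbl

The shift depends on letter class: consonant s→b is +9, but vowel i→p is +7. Two shifts are in play — +7 for a/e/i/o/u, +9 for every other letter.
Applying it to close: c(cons)+9=l, l(cons)+9=u, o(vowel)+7=v, s(cons)+9=b, e(vowel)+7=l.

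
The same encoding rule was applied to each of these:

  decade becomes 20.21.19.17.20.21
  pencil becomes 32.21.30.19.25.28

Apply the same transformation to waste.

39.17.35.36.21

d is letter #4 and maps to 20: an offset of 16. Each letter is replaced by its alphabet position (a=1..z=26) + 16.
On waste: w=23→39, a=1→17, s=19→35, t=20→36, e=5→21.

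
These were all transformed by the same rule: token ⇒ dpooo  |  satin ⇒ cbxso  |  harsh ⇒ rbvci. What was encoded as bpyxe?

round

Shifts by position in token: pos 0: t→d (+10), pos 1: o→p (+1), pos 2: k→o (+4), pos 3: e→o (+10), pos 4: n→o (+1) — repeating every 3. The shifts repeat in a cycle of length 3: positions 0,1,… shift by +10, +1, +4, then the pattern repeats.
Undoing it on bpyxe: b−10=r, p−1=o, y−4=u, x−10=n, e−1=d.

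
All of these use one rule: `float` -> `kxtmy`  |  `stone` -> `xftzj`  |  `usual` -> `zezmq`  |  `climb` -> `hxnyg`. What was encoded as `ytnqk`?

thief

Shifts by position in float: pos 0: f→k (+5), pos 1: l→x (+12), pos 2: o→t (+5), pos 3: a→m (+12) — repeating every 2. A repeating key of period 2 is used — shifts +5, +12 over and over.
Reversing it on ytnqk: y−5=t, t−12=h, n−5=i, q−12=e, k−5=f.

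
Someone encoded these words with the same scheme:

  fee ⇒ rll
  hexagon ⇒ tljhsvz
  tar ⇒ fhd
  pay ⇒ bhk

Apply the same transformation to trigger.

The shift depends on letter class: consonant f→r is +12, but vowel e→l is +7. Vowels shift forward by 7 and consonants shift forward by 12.
For trigger: t(cons)+12=f, r(cons)+12=d, i(vowel)+7=p, g(cons)+12=s, g(cons)+12=s, e(vowel)+7=l, r(cons)+12=d.

fdpssld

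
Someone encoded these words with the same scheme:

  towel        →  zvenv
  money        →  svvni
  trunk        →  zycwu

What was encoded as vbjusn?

In towel: t→z is +6, o→v is +7, w→e is +8, e→n is +9 — the shift increases by 1 each position. The shift increases by 1 at each position, starting from +6: 6, 7, 8, ….
Decoding vbjusn: v−6=p, b−7=u, j−8=b, u−9=l, s−10=i, n−11=c.

public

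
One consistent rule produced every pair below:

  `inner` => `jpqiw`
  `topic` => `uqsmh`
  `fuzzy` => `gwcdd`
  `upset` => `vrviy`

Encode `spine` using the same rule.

Letter i (0-indexed) is shifted by i+1, so successive shifts are 1, 2, 3, ….
On spine: s+1=t, p+2=r, i+3=l, n+4=r, e+5=j.

trlrj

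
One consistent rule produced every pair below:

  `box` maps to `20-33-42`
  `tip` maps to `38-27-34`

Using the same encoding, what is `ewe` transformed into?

b is letter #2 and maps to 20: an offset of 18. The number is (letter's place in the alphabet, a=1) + 18.
For ewe: e=5→23, w=23→41, e=5→23.

23-41-23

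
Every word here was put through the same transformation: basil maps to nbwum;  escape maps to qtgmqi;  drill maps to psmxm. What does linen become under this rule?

xjrqo

Shifts by position in basil: pos 0: b→n (+12), pos 1: a→b (+1), pos 2: s→w (+4), pos 3: i→u (+12), pos 4: l→m (+1) — repeating every 3. A repeating key of period 3 is used — shifts +12, +1, +4 over and over.
Applying it to linen: l+12=x, i+1=j, n+4=r, e+12=q, n+1=o.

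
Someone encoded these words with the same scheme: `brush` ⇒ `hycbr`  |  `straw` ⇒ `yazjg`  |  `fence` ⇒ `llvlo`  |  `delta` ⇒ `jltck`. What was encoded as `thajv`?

nasal

In brush: b→h is +6, r→y is +7, u→c is +8, s→b is +9 — the shift increases by 1 each position. Each letter shifts forward by (position + 6), i.e. 6, 7, 8, … — the shift grows by one for each successive letter.
Undoing it on thajv: t−6=n, h−7=a, a−8=s, j−9=a, v−10=l.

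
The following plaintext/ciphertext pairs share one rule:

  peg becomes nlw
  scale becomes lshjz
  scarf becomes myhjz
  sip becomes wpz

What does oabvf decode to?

youth

The output letters match the input read backwards, each shifted +7: peg reversed is gep. The word is reversed, then every letter is shifted forward by 7.
Reversing it on oabvf: shift back: o−7=h, a−7=t, b−7=u, v−7=o, f−7=y → htuoy; then reverse → youth.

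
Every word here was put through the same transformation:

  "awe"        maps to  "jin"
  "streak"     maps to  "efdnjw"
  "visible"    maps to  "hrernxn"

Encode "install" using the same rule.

rzefjxx

The shift depends on letter class: consonant w→i is +12, but vowel a→j is +9. Vowels shift forward by 9 and consonants shift forward by 12.
For install: i(vowel)+9=r, n(cons)+12=z, s(cons)+12=e, t(cons)+12=f, a(vowel)+9=j, l(cons)+12=x, l(cons)+12=x.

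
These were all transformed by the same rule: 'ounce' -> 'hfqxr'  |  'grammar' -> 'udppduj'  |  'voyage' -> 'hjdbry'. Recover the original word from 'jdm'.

jag

The output letters match the input read backwards, each shifted +3: ounce reversed is ecnuo. Two steps: reverse the string, then apply a Caesar shift of +3.
Reversing it on jdm: shift back: j−3=g, d−3=a, m−3=j → gaj; then reverse → jag.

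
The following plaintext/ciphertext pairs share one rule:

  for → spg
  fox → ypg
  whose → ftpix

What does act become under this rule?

Two steps: reverse the string, then apply a Caesar shift of +1.
For act: reverse → tca; then shift: t+1=u, c+1=d, a+1=b.

udb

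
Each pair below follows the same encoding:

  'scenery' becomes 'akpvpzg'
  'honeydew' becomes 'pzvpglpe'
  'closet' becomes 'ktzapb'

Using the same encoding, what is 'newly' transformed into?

The shift depends on letter class: consonant s→a is +8, but vowel e→p is +11. Two shifts are in play — +11 for a/e/i/o/u, +8 for every other letter.
Applying it to newly: n(cons)+8=v, e(vowel)+11=p, w(cons)+8=e, l(cons)+8=t, y(cons)+8=g.

vpetg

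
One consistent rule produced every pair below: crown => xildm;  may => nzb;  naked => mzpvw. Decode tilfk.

Each pair mirrors across the alphabet (c↔x, r↔i, o↔l): positions sum to 25. Each letter is replaced by its mirror in the alphabet: a↔z, b↔y, c↔x, and so on (the Atbash cipher).
Reversing it on tilfk: t↔g, i↔r, l↔o, f↔u, k↔p.

group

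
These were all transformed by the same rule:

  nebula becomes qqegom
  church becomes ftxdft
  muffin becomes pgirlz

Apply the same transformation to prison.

sdlerz

A repeating key of period 2 is used — shifts +3, +12 over and over.
For prison: p+3=s, r+12=d, i+3=l, s+12=e, o+3=r, n+12=z.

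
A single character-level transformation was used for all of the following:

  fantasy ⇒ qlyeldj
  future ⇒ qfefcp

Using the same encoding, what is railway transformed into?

It's a constant shift of +11 (ROT11).
For railway: r+11=c, a+11=l, i+11=t, l+11=w, w+11=h, a+11=l, y+11=j.

cltwhlj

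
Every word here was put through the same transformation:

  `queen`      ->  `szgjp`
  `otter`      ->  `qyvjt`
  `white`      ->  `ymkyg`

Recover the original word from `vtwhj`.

Shifts by position in queen: pos 0: q→s (+2), pos 1: u→z (+5), pos 2: e→g (+2), pos 3: e→j (+5) — repeating every 2. The shifts repeat in a cycle of length 2: positions 0,1,… shift by +2, +5, then the pattern repeats.
Decoding vtwhj: v−2=t, t−5=o, w−2=u, h−5=c, j−2=h.

touch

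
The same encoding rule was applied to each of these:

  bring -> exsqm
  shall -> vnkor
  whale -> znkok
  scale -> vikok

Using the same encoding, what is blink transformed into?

ersqq

Shifts by position in bring: pos 0: b→e (+3), pos 1: r→x (+6), pos 2: i→s (+10), pos 3: n→q (+3), pos 4: g→m (+6) — repeating every 3. The shifts repeat in a cycle of length 3: positions 0,1,… shift by +3, +6, +10, then the pattern repeats.
On blink: b+3=e, l+6=r, i+10=s, n+3=q, k+6=q.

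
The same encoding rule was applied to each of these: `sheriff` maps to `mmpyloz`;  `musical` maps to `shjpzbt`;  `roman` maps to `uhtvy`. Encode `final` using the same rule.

The output letters match the input read backwards, each shifted +7: sheriff reversed is ffirehs. Two steps: reverse the string, then apply a Caesar shift of +7.
Applying it to final: reverse → lanif; then shift: l+7=s, a+7=h, n+7=u, i+7=p, f+7=m.

shupm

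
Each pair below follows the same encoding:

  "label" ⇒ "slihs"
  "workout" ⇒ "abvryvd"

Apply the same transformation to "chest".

azloj

The word is reversed, then every letter is shifted forward by 7.
Applying it to chest: reverse → tsehc; then shift: t+7=a, s+7=z, e+7=l, h+7=o, c+7=j.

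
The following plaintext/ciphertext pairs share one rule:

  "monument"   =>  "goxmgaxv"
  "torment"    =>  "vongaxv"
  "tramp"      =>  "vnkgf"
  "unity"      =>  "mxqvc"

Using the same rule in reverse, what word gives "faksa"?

m(12)→g(6) and o(14)→o(14) fit y≡17x+10 (mod 26); the inverse of 17 mod 26 is 23. This is an affine cipher: with a=0,…,z=25, each position x becomes (17x+10) mod 26.
Undoing it on faksa: f(5)→23·(5−10)≡15=p; a(0)→23·(0−10)≡4=e; k(10)→23·(10−10)≡0=a; s(18)→23·(18−10)≡2=c; a(0)→23·(0−10)≡4=e (all mod 26).

peace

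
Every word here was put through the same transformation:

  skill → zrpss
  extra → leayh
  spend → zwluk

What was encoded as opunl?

hinge

Every letter moves 7 places later in the alphabet, wrapping around z→a.
Reversing it on opunl: o−7=h, p−7=i, u−7=n, n−7=g, l−7=e.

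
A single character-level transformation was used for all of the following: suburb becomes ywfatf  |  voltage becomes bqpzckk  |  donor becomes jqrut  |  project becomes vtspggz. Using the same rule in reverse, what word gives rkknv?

light

Shifts by position in suburb: pos 0: s→y (+6), pos 1: u→w (+2), pos 2: b→f (+4), pos 3: u→a (+6), pos 4: r→t (+2), pos 5: b→f (+4) — repeating every 3. The shifts repeat in a cycle of length 3: positions 0,1,… shift by +6, +2, +4, then the pattern repeats.
Reversing it on rkknv: r−6=l, k−2=i, k−4=g, n−6=h, v−2=t.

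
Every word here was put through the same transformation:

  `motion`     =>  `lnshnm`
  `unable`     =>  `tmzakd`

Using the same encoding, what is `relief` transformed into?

This is a Caesar cipher with shift 25.
On relief: r+25=q, e+25=d, l+25=k, i+25=h, e+25=d, f+25=e.

qdkhde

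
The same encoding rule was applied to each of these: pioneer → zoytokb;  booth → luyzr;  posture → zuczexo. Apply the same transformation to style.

cziro

Shifts by position in pioneer: pos 0: p→z (+10), pos 1: i→o (+6), pos 2: o→y (+10), pos 3: n→t (+6) — repeating every 2. It's a Vigenère-style cipher with numeric key [10,6]: position i shifts by key[i mod 2].
Applying it to style: s+10=c, t+6=z, y+10=i, l+6=r, e+10=o.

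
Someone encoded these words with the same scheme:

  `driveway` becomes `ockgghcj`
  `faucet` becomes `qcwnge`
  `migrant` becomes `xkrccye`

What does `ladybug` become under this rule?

wcojmwr

The shift depends on letter class: consonant d→o is +11, but vowel i→k is +2. The rule splits by letter class: vowels +2, consonants +11.
Applying it to ladybug: l(cons)+11=w, a(vowel)+2=c, d(cons)+11=o, y(cons)+11=j, b(cons)+11=m, u(vowel)+2=w, g(cons)+11=r.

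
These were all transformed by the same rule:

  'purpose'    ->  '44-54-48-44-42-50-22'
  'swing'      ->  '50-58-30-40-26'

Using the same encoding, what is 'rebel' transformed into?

48-22-16-22-36

p(#16)→44 and u(#21)→54: differences scale by 2, so n = 2·pos + 12. Each letter becomes 2×(its alphabet position, a=1..z=26) + 12.
For rebel: r=18→48, e=5→22, b=2→16, e=5→22, l=12→36.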